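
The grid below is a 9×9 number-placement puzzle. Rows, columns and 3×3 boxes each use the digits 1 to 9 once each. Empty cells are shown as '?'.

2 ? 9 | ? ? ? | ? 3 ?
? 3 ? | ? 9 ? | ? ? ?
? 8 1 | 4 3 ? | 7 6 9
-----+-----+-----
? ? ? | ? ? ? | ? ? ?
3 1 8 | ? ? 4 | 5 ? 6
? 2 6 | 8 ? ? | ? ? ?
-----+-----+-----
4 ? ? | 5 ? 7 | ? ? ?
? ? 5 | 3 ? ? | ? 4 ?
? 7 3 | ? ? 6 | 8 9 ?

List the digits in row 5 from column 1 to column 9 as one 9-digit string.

R3C1 = 5 (sole candidate).
R3C6 = 2 (sole candidate).
R7C3 = 2 (sole candidate).
R7C8 = 1 (sole candidate).
R7C9 = 3 (sole candidate).
R9C1 = 1 (sole candidate).
R9C4 = 2 (sole candidate).
R9C5 = 4 (sole candidate).
R9C9 = 5 (sole candidate).
R6C8 = 7 (sole candidate).
R7C5 = 8 (sole candidate).
R7C7 = 6 (sole candidate).
R8C5 = 1 (sole candidate).
R8C6 = 9 (sole candidate).
R8C7 = 2 (sole candidate).
R8C9 = 7 (sole candidate).
R5C8 = 2: row 5 has {1,3,4,5,6,8}; col 8 has {1,3,4,6,7,9}; box has {5,6,7} → only 2 remains.
R6C1 = 9 (sole candidate).
R6C5 = 5 (sole candidate).
R7C2 = 9 (sole candidate).
R8C2 = 6 (sole candidate).
R1C2 = 4 (sole candidate).
R1C7 = 1 (sole candidate).
R1C9 = 8 (sole candidate).
R2C3 = 7 (sole candidate).
R2C7 = 4 (sole candidate).
R2C8 = 5 (sole candidate).
R2C9 = 2 (sole candidate).
R4C1 = 7 (sole candidate).
R4C2 = 5 (sole candidate).
R4C3 = 4 (sole candidate).
R4C8 = 8 (sole candidate).
R4C9 = 1 (sole candidate).
R5C5 = 7: row 5 has {1,2,3,4,5,6,8}; col 5 has {1,3,4,5,8,9}; box has {4,5,8} → only 7 remains.
R6C7 = 3 (sole candidate).
R6C9 = 4 (sole candidate).
R8C1 = 8 (sole candidate).
R1C5 = 6 (sole candidate).
R1C6 = 5 (sole candidate).
R2C1 = 6 (sole candidate).
R2C4 = 1 (sole candidate).
R2C6 = 8 (sole candidate).
R4C5 = 2 (sole candidate).
R4C6 = 3 (sole candidate).
R4C7 = 9 (sole candidate).
R5C4 = 9: row 5 has {1,2,3,4,5,6,7,8}; col 4 has {1,2,3,4,5,8}; box has {2,3,4,5,7,8} → only 9 remains.

318974526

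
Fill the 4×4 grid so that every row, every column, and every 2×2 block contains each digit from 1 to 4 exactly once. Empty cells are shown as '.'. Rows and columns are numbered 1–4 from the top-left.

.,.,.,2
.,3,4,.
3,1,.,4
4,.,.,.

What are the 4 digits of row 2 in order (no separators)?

R1C1 = 1: row 1 has {2}; col 1 has {3,4}; box has {3} → only 1 remains.
R1C2 = 4: row 1 has {1,2}; col 2 has {1,3}; box has {1,3} → only 4 remains.
R1C3 = 3: row 1 has {1,2,4}; col 3 has {4}; box has {2,4} → only 3 remains.
R2C1 = 2: row 2 has {3,4}; col 1 has {1,3,4}; box has {1,3,4} → only 2 remains.
R2C4 = 1: row 2 has {2,3,4}; col 4 has {2,4}; box has {2,3,4} → only 1 remains.

2341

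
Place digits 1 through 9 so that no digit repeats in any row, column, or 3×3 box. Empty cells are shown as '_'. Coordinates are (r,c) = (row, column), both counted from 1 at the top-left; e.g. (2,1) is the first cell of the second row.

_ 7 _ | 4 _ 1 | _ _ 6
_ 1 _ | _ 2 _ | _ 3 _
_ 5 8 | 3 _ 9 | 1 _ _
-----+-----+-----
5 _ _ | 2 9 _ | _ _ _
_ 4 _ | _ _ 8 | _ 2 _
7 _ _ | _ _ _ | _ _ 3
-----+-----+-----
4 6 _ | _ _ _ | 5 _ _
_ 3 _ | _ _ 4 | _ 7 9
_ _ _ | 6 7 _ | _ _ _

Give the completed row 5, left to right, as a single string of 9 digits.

946138725

(3,5) = 6: row 3 has {1,3,5,8,9}; col 5 has {2,7,9}; box has {1,2,3,4,9} → only 6 remains.
(3,8) = 4: row 3 has {1,3,5,6,8,9}; col 8 has {2,3,7}; box has {1,3,6} → only 4 remains.
(4,2) = 8: row 4 has {2,5,9}; col 2 has {1,3,4,5,6,7}; box has {4,5,7} → only 8 remains.
(3,1) = 2: row 3 has {1,3,4,5,6,8,9}; col 1 has {4,5,7}; box has {1,5,7,8} → only 2 remains.
(3,9) = 7: row 3 has {1,2,3,4,5,6,8,9}; col 9 has {3,6,9}; box has {1,3,4,6} → only 7 remains.
(1,7) = 2: in row 1, 2 can only go here (every other open cell in that row sees a 2).
(2,3) = 4: in row 2, 4 can only go here (every other open cell in that row sees a 4).
(2,1) = 6: in row 2, 6 can only go here (every other open cell in that row sees a 6).
(2,7) = 9: in row 2, 9 can only go here (every other open cell in that row sees a 9).
(7,3) = 7: in row 7, 7 can only go here (every other open cell in that row sees a 7).
(7,4) = 9: in row 7, 9 can only go here (every other open cell in that row sees a 9).
(8,3) = 2: in row 8, 2 can only go here (every other open cell in that row sees a 2).
(8,7) = 6: in row 8, 6 can only go here (every other open cell in that row sees a 6).
(5,7) = 7: row 5 has {2,4,8}; col 7 has {1,2,5,6,9}; box has {2,3} → only 7 remains.
(9,2) = 9: row 9 has {6,7}; col 2 has {1,3,4,5,6,7,8}; box has {2,3,4,6,7} → only 9 remains.
(4,7) = 4: row 4 has {2,5,8,9}; col 7 has {1,2,5,6,7,9}; box has {2,3,7} → only 4 remains.
(4,9) = 1: row 4 has {2,4,5,8,9}; col 9 has {3,6,7,9}; box has {2,3,4,7} → only 1 remains.
(5,9) = 5: row 5 has {2,4,7,8}; col 9 has {1,3,6,7,9}; box has {1,2,3,4,7} → only 5 remains.
(6,2) = 2: row 6 has {3,7}; col 2 has {1,3,4,5,6,7,8,9}; box has {4,5,7,8} → only 2 remains.
(6,7) = 8: row 6 has {2,3,7}; col 7 has {1,2,4,5,6,7,9}; box has {1,2,3,4,5,7} → only 8 remains.
(9,7) = 3: row 9 has {6,7,9}; col 7 has {1,2,4,5,6,7,8,9}; box has {5,6,7,9} → only 3 remains.
(2,9) = 8: row 2 has {1,2,3,4,6,9}; col 9 has {1,3,5,6,7,9}; box has {1,2,3,4,6,7,9} → only 8 remains.
(4,8) = 6: row 4 has {1,2,4,5,8,9}; col 8 has {2,3,4,7}; box has {1,2,3,4,5,7,8} → only 6 remains.
(5,4) = 1: row 5 has {2,4,5,7,8}; col 4 has {2,3,4,6,9}; box has {2,8,9} → only 1 remains.
(5,5) = 3: row 5 has {1,2,4,5,7,8}; col 5 has {2,6,7,9}; box has {1,2,8,9} → only 3 remains.
(6,4) = 5: row 6 has {2,3,7,8}; col 4 has {1,2,3,4,6,9}; box has {1,2,3,8,9} → only 5 remains.
(6,5) = 4: row 6 has {2,3,5,7,8}; col 5 has {2,3,6,7,9}; box has {1,2,3,5,8,9} → only 4 remains.
(6,6) = 6: row 6 has {2,3,4,5,7,8}; col 6 has {1,4,8,9}; box has {1,2,3,4,5,8,9} → only 6 remains.
(6,8) = 9: row 6 has {2,3,4,5,6,7,8}; col 8 has {2,3,4,6,7}; box has {1,2,3,4,5,6,7,8} → only 9 remains.
(7,9) = 2: row 7 has {4,5,6,7,9}; col 9 has {1,3,5,6,7,8,9}; box has {3,5,6,7,9} → only 2 remains.
(8,4) = 8: row 8 has {2,3,4,6,7,9}; col 4 has {1,2,3,4,5,6,9}; box has {4,6,7,9} → only 8 remains.
(9,9) = 4: row 9 has {3,6,7,9}; col 9 has {1,2,3,5,6,7,8,9}; box has {2,3,5,6,7,9} → only 4 remains.
(1,8) = 5: row 1 has {1,2,4,6,7}; col 8 has {2,3,4,6,7,9}; box has {1,2,3,4,6,7,8,9} → only 5 remains.
(2,4) = 7: row 2 has {1,2,3,4,6,8,9}; col 4 has {1,2,3,4,5,6,8,9}; box has {1,2,3,4,6,9} → only 7 remains.
(2,6) = 5: row 2 has {1,2,3,4,6,7,8,9}; col 6 has {1,4,6,8,9}; box has {1,2,3,4,6,7,9} → only 5 remains.
(4,3) = 3: row 4 has {1,2,4,5,6,8,9}; col 3 has {2,4,7,8}; box has {2,4,5,7,8} → only 3 remains.
(4,6) = 7: row 4 has {1,2,3,4,5,6,8,9}; col 6 has {1,4,5,6,8,9}; box has {1,2,3,4,5,6,8,9} → only 7 remains.
(5,1) = 9: row 5 has {1,2,3,4,5,7,8}; col 1 has {2,4,5,6,7}; box has {2,3,4,5,7,8} → only 9 remains.
(5,3) = 6: row 5 has {1,2,3,4,5,7,8,9}; col 3 has {2,3,4,7,8}; box has {2,3,4,5,7,8,9} → only 6 remains.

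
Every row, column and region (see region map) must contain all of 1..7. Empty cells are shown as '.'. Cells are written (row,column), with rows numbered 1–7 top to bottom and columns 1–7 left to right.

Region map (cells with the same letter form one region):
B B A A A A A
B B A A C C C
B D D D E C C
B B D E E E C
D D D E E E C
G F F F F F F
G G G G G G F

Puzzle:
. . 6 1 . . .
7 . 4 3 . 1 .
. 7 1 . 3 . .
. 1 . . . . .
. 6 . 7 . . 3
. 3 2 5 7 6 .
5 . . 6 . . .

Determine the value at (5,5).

(5,3) = 5: row 5 has {3,6,7}; col 3 has {1,2,4,6}; region has {1,6,7} → only 5 remains.
(4,3) = 3: row 4 has {1}; col 3 has {1,2,4,5,6}; region has {1,5,6,7} → only 3 remains.
(7,3) = 7: row 7 has {5,6}; col 3 has {1,2,3,4,5,6}; region has {5,6} → only 7 remains.
(1,1) = 3: in row 1, 3 can only go here (every other open cell in that row sees a 3).
(1,2) = 4: in row 1, 4 can only go here (every other open cell in that row sees a 4).
(7,2) = 2: row 7 has {5,6,7}; col 2 has {1,3,4,6,7}; region has {5,6,7} → only 2 remains.
(2,2) = 5: row 2 has {1,3,4,7}; col 2 has {1,2,3,4,6,7}; region has {1,3,4,7} → only 5 remains.
(4,7) = 7: in row 4, 7 can only go here (every other open cell in that row sees a 7).
(1,6) = 7: in row 1, 7 can only go here (every other open cell in that row sees a 7).
(5,5) = 1: in row 5, 1 can only go here (every other open cell in that row sees a 1).

1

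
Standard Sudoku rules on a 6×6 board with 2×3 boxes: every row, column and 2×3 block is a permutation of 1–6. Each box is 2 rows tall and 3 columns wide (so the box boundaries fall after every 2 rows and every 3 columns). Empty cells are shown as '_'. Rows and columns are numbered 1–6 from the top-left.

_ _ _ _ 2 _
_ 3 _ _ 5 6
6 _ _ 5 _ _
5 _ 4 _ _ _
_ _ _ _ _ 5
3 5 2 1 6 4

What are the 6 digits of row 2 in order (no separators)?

row 2, column 3 = 1: row 2 has {3,5,6}; col 3 has {2,4}; box has {3} → only 1 remains.
row 2, column 4 = 4: row 2 has {1,3,5,6}; col 4 has {1,5}; box has {2,5,6} → only 4 remains.
row 3, column 3 = 3: row 3 has {5,6}; col 3 has {1,2,4}; box has {4,5,6} → only 3 remains.
row 5, column 3 = 6: row 5 has {5}; col 3 has {1,2,3,4}; box has {2,3,5} → only 6 remains.
row 5, column 5 = 3: row 5 has {5,6}; col 5 has {2,5,6}; box has {1,4,5,6} → only 3 remains.
row 1, column 1 = 4: row 1 has {2}; col 1 has {3,5,6}; box has {1,3} → only 4 remains.
row 1, column 2 = 6: row 1 has {2,4}; col 2 has {3,5}; box has {1,3,4} → only 6 remains.
row 1, column 3 = 5: row 1 has {2,4,6}; col 3 has {1,2,3,4,6}; box has {1,3,4,6} → only 5 remains.
row 1, column 4 = 3: row 1 has {2,4,5,6}; col 4 has {1,4,5}; box has {2,4,5,6} → only 3 remains.
row 1, column 6 = 1: row 1 has {2,3,4,5,6}; col 6 has {4,5,6}; box has {2,3,4,5,6} → only 1 remains.
row 2, column 1 = 2: row 2 has {1,3,4,5,6}; col 1 has {3,4,5,6}; box has {1,3,4,5,6} → only 2 remains.

231456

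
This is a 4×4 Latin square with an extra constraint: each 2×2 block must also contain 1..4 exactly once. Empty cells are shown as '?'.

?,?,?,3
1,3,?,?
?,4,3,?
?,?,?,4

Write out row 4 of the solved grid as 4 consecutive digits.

R1C2 = 2: row 1 has {3}; col 2 has {3,4}; box has {1,3} → only 2 remains.
R2C4 = 2: row 2 has {1,3}; col 4 has {3,4}; box has {3} → only 2 remains.
R3C1 = 2: row 3 has {3,4}; col 1 has {1}; box has {4} → only 2 remains.
R3C4 = 1: row 3 has {2,3,4}; col 4 has {2,3,4}; box has {3,4} → only 1 remains.
R4C1 = 3: row 4 has {4}; col 1 has {1,2}; box has {2,4} → only 3 remains.
R4C2 = 1: row 4 has {3,4}; col 2 has {2,3,4}; box has {2,3,4} → only 1 remains.
R4C3 = 2: row 4 has {1,3,4}; col 3 has {3}; box has {1,3,4} → only 2 remains.

3124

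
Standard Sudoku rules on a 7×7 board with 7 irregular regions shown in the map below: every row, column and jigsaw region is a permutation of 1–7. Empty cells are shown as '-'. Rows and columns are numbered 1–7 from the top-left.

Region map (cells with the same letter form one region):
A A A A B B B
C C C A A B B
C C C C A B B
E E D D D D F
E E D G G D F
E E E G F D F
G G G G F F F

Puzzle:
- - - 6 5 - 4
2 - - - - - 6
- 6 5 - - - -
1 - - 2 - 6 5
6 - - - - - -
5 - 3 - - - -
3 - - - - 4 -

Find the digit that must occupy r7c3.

r1c1 = 7 (sole candidate).
r3c1 = 4 (sole candidate).
r2c4 = 5 (hidden single in row 2).
r2c5 = 4 (hidden single in row 2).
r4c5 = 3 (hidden single in row 4).
r5c7 = 3 (hidden single in row 5).
r5c6 = 5 (hidden single in row 5).
r6c5 = 6 (hidden single in row 6).
r7c2 = 5 (hidden single in row 7).
r7c3 = 6: in row 7, 6 can only go here (every other open cell in that row sees a 6).

6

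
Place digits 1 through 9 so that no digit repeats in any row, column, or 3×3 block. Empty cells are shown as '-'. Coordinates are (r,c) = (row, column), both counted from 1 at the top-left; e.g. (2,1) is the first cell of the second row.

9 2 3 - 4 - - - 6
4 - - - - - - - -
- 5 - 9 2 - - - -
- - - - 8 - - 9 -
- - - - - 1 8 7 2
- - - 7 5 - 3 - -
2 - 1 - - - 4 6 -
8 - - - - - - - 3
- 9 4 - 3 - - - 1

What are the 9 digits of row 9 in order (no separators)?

794236581

(6,9) = 4 (sole candidate).
(4,9) = 5 (sole candidate).
(6,8) = 1 (sole candidate).
(4,7) = 6 (sole candidate).
(6,1) = 6 (sole candidate).
(6,2) = 8 (sole candidate).
(3,8) = 4 (hidden single in row 3).
(3,6) = 3 (hidden single in row 3).
(2,8) = 3 (hidden single in row 2).
(2,7) = 2 (hidden single in row 2).
(2,9) = 9 (hidden single in row 2).
(3,3) = 6 (hidden single in row 3).
(3,9) = 8 (hidden single in row 3).
(1,8) = 5 (sole candidate).
(7,9) = 7 (sole candidate).
(8,8) = 2 (sole candidate).
(9,7) = 5: row 9 has {1,3,4,9}; col 7 has {2,3,4,6,8}; box has {1,2,3,4,6,7} → only 5 remains.
(9,8) = 8: row 9 has {1,3,4,5,9}; col 8 has {1,2,3,4,5,6,7,9}; box has {1,2,3,4,5,6,7} → only 8 remains.
(7,2) = 3 (sole candidate).
(7,5) = 9 (sole candidate).
(8,7) = 9 (sole candidate).
(9,1) = 7: row 9 has {1,3,4,5,8,9}; col 1 has {2,4,6,8,9}; box has {1,2,3,4,8,9} → only 7 remains.
(3,1) = 1 (sole candidate).
(3,7) = 7 (sole candidate).
(4,1) = 3 (sole candidate).
(5,1) = 5 (sole candidate).
(5,2) = 4 (sole candidate).
(5,3) = 9 (sole candidate).
(5,5) = 6 (sole candidate).
(6,3) = 2 (sole candidate).
(6,6) = 9 (sole candidate).
(8,2) = 6 (sole candidate).
(8,3) = 5 (sole candidate).
(1,7) = 1 (sole candidate).
(2,2) = 7 (sole candidate).
(2,3) = 8 (sole candidate).
(2,5) = 1 (sole candidate).
(4,2) = 1 (sole candidate).
(4,3) = 7 (sole candidate).
(5,4) = 3 (sole candidate).
(8,5) = 7 (sole candidate).
(8,6) = 4 (sole candidate).
(1,4) = 8 (sole candidate).
(1,6) = 7 (sole candidate).
(4,6) = 2 (sole candidate).
(7,4) = 5 (sole candidate).
(7,6) = 8 (sole candidate).
(8,4) = 1 (sole candidate).
(9,6) = 6: row 9 has {1,3,4,5,7,8,9}; col 6 has {1,2,3,4,7,8,9}; box has {1,3,4,5,7,8,9} → only 6 remains.
(2,4) = 6 (sole candidate).
(2,6) = 5 (sole candidate).
(4,4) = 4 (sole candidate).
(9,4) = 2: row 9 has {1,3,4,5,6,7,8,9}; col 4 has {1,3,4,5,6,7,8,9}; box has {1,3,4,5,6,7,8,9} → only 2 remains.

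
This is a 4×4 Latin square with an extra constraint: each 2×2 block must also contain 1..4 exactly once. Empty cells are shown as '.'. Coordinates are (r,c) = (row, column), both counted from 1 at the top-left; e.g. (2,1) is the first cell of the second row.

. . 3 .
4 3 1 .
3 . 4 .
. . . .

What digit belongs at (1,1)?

2

(2,4) = 2: row 2 has {1,3,4}; col 4 has {}; box has {1,3} → only 2 remains.
(3,4) = 1: row 3 has {3,4}; col 4 has {2}; box has {4} → only 1 remains.
(4,3) = 2: row 4 has {}; col 3 has {1,3,4}; box has {1,4} → only 2 remains.
(4,4) = 3: row 4 has {2}; col 4 has {1,2}; box has {1,2,4} → only 3 remains.
(1,4) = 4: row 1 has {3}; col 4 has {1,2,3}; box has {1,2,3} → only 4 remains.
(3,2) = 2: row 3 has {1,3,4}; col 2 has {3}; box has {3} → only 2 remains.
(4,1) = 1: row 4 has {2,3}; col 1 has {3,4}; box has {2,3} → only 1 remains.
(4,2) = 4: row 4 has {1,2,3}; col 2 has {2,3}; box has {1,2,3} → only 4 remains.
(1,1) = 2: row 1 has {3,4}; col 1 has {1,3,4}; box has {3,4} → only 2 remains.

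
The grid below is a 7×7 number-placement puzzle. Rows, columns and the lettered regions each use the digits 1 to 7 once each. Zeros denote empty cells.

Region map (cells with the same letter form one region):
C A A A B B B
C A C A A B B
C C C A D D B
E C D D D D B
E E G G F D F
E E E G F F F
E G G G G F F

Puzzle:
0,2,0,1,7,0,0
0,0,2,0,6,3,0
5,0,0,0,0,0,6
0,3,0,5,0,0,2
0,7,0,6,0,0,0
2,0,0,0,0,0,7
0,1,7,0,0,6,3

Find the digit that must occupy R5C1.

R3C2 = 4: row 3 has {5,6}; col 2 has {1,2,3,7}; region has {2,3,5} → only 4 remains.
R3C3 = 1: row 3 has {4,5,6}; col 3 has {2,7}; region has {2,3,4,5} → only 1 remains.
R7C1 = 4: row 7 has {1,3,6,7}; col 1 has {2,5}; region has {2,7} → only 4 remains.
R7C4 = 2: row 7 has {1,3,4,6,7}; col 4 has {1,5,6}; region has {1,6,7} → only 2 remains.
R7C5 = 5: row 7 has {1,2,3,4,6,7}; col 5 has {6,7}; region has {1,2,6,7} → only 5 remains.
R1C1 = 6: row 1 has {1,2,7}; col 1 has {2,4,5}; region has {1,2,3,4,5} → only 6 remains.
R2C1 = 7: row 2 has {2,3,6}; col 1 has {2,4,5,6}; region has {1,2,3,4,5,6} → only 7 remains.
R2C2 = 5: row 2 has {2,3,6,7}; col 2 has {1,2,3,4,7}; region has {1,2,6} → only 5 remains.
R2C4 = 4: row 2 has {2,3,5,6,7}; col 4 has {1,2,5,6}; region has {1,2,5,6} → only 4 remains.
R2C7 = 1: row 2 has {2,3,4,5,6,7}; col 7 has {2,3,6,7}; region has {2,3,6,7} → only 1 remains.
R4C1 = 1: row 4 has {2,3,5}; col 1 has {2,4,5,6,7}; region has {2,4,7} → only 1 remains.
R4C5 = 4: row 4 has {1,2,3,5}; col 5 has {5,6,7}; region has {5} → only 4 remains.
R4C6 = 7: row 4 has {1,2,3,4,5}; col 6 has {3,6}; region has {4,5} → only 7 remains.
R5C1 = 3: row 5 has {6,7}; col 1 has {1,2,4,5,6,7}; region has {1,2,4,7} → only 3 remains.

3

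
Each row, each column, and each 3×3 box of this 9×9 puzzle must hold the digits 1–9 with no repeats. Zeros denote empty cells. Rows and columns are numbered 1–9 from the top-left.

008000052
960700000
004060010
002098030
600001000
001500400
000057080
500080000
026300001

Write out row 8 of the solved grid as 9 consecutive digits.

row 2, column 8 = 4: row 2 has {6,7,9}; col 8 has {1,3,5,8}; box has {1,2,5} → only 4 remains.
row 9, column 5 = 4: row 9 has {1,2,3,6}; col 5 has {5,6,8,9}; box has {3,5,7,8} → only 4 remains.
row 9, column 6 = 9: row 9 has {1,2,3,4,6}; col 6 has {1,7,8}; box has {3,4,5,7,8} → only 9 remains.
row 9, column 8 = 7: row 9 has {1,2,3,4,6,9}; col 8 has {1,3,4,5,8}; box has {1,8} → only 7 remains.
row 9, column 1 = 8: row 9 has {1,2,3,4,6,7,9}; col 1 has {5,6,9}; box has {2,5,6} → only 8 remains.
row 9, column 7 = 5: row 9 has {1,2,3,4,6,7,8,9}; col 7 has {4}; box has {1,7,8} → only 5 remains.
row 1, column 7 = 6: in row 1, 6 can only go here (every other open cell in that row sees a 6).
row 1, column 4 = 9: in row 1, 9 can only go here (every other open cell in that row sees a 9).
row 1, column 6 = 4: in row 1, 4 can only go here (every other open cell in that row sees a 4).
row 2, column 5 = 1: in row 2, 1 can only go here (every other open cell in that row sees a 1).
row 1, column 5 = 3: row 1 has {2,4,5,6,8,9}; col 5 has {1,4,5,6,8,9}; box has {1,4,6,7,9} → only 3 remains.
row 2, column 6 = 2: in row 2, 2 can only go here (every other open cell in that row sees a 2).
row 3, column 4 = 8: row 3 has {1,4,6}; col 4 has {3,5,7,9}; box has {1,2,3,4,6,7,9} → only 8 remains.
row 3, column 6 = 5: row 3 has {1,4,6,8}; col 6 has {1,2,4,7,8,9}; box has {1,2,3,4,6,7,8,9} → only 5 remains.
row 8, column 6 = 6: row 8 has {5,8}; col 6 has {1,2,4,5,7,8,9}; box has {3,4,5,7,8,9} → only 6 remains.
row 6, column 6 = 3: row 6 has {1,4,5}; col 6 has {1,2,4,5,6,7,8,9}; box has {1,5,8,9} → only 3 remains.
row 6, column 1 = 7: row 6 has {1,3,4,5}; col 1 has {5,6,8,9}; box has {1,2,6} → only 7 remains.
row 6, column 5 = 2: row 6 has {1,3,4,5,7}; col 5 has {1,3,4,5,6,8,9}; box has {1,3,5,8,9} → only 2 remains.
row 1, column 1 = 1: row 1 has {2,3,4,5,6,8,9}; col 1 has {5,6,7,8,9}; box has {4,6,8,9} → only 1 remains.
row 1, column 2 = 7: row 1 has {1,2,3,4,5,6,8,9}; col 2 has {2,6}; box has {1,4,6,8,9} → only 7 remains.
row 3, column 2 = 3: row 3 has {1,4,5,6,8}; col 2 has {2,6,7}; box has {1,4,6,7,8,9} → only 3 remains.
row 4, column 1 = 4: row 4 has {2,3,8,9}; col 1 has {1,5,6,7,8,9}; box has {1,2,6,7} → only 4 remains.
row 4, column 2 = 5: row 4 has {2,3,4,8,9}; col 2 has {2,3,6,7}; box has {1,2,4,6,7} → only 5 remains.
row 4, column 4 = 6: row 4 has {2,3,4,5,8,9}; col 4 has {3,5,7,8,9}; box has {1,2,3,5,8,9} → only 6 remains.
row 4, column 9 = 7: row 4 has {2,3,4,5,6,8,9}; col 9 has {1,2}; box has {3,4} → only 7 remains.
row 5, column 4 = 4: row 5 has {1,6}; col 4 has {3,5,6,7,8,9}; box has {1,2,3,5,6,8,9} → only 4 remains.
row 5, column 5 = 7: row 5 has {1,4,6}; col 5 has {1,2,3,4,5,6,8,9}; box has {1,2,3,4,5,6,8,9} → only 7 remains.
row 7, column 1 = 3: row 7 has {5,7,8}; col 1 has {1,4,5,6,7,8,9}; box has {2,5,6,8} → only 3 remains.
row 7, column 3 = 9: row 7 has {3,5,7,8}; col 3 has {1,2,4,6,8}; box has {2,3,5,6,8} → only 9 remains.
row 7, column 7 = 2: row 7 has {3,5,7,8,9}; col 7 has {4,5,6}; box has {1,5,7,8} → only 2 remains.
row 8, column 3 = 7: row 8 has {5,6,8}; col 3 has {1,2,4,6,8,9}; box has {2,3,5,6,8,9} → only 7 remains.
row 8, column 8 = 9: row 8 has {5,6,7,8}; col 8 has {1,3,4,5,7,8}; box has {1,2,5,7,8} → only 9 remains.
row 2, column 3 = 5: row 2 has {1,2,4,6,7,9}; col 3 has {1,2,4,6,7,8,9}; box has {1,3,4,6,7,8,9} → only 5 remains.
row 3, column 1 = 2: row 3 has {1,3,4,5,6,8}; col 1 has {1,3,4,5,6,7,8,9}; box has {1,3,4,5,6,7,8,9} → only 2 remains.
row 3, column 9 = 9: row 3 has {1,2,3,4,5,6,8}; col 9 has {1,2,7}; box has {1,2,4,5,6} → only 9 remains.
row 4, column 7 = 1: row 4 has {2,3,4,5,6,7,8,9}; col 7 has {2,4,5,6}; box has {3,4,7} → only 1 remains.
row 5, column 3 = 3: row 5 has {1,4,6,7}; col 3 has {1,2,4,5,6,7,8,9}; box has {1,2,4,5,6,7} → only 3 remains.
row 5, column 8 = 2: row 5 has {1,3,4,6,7}; col 8 has {1,3,4,5,7,8,9}; box has {1,3,4,7} → only 2 remains.
row 6, column 8 = 6: row 6 has {1,2,3,4,5,7}; col 8 has {1,2,3,4,5,7,8,9}; box has {1,2,3,4,7} → only 6 remains.
row 6, column 9 = 8: row 6 has {1,2,3,4,5,6,7}; col 9 has {1,2,7,9}; box has {1,2,3,4,6,7} → only 8 remains.
row 7, column 4 = 1: row 7 has {2,3,5,7,8,9}; col 4 has {3,4,5,6,7,8,9}; box has {3,4,5,6,7,8,9} → only 1 remains.
row 8, column 4 = 2: row 8 has {5,6,7,8,9}; col 4 has {1,3,4,5,6,7,8,9}; box has {1,3,4,5,6,7,8,9} → only 2 remains.
row 8, column 7 = 3: row 8 has {2,5,6,7,8,9}; col 7 has {1,2,4,5,6}; box has {1,2,5,7,8,9} → only 3 remains.
row 8, column 9 = 4: row 8 has {2,3,5,6,7,8,9}; col 9 has {1,2,7,8,9}; box has {1,2,3,5,7,8,9} → only 4 remains.
row 2, column 7 = 8: row 2 has {1,2,4,5,6,7,9}; col 7 has {1,2,3,4,5,6}; box has {1,2,4,5,6,9} → only 8 remains.
row 2, column 9 = 3: row 2 has {1,2,4,5,6,7,8,9}; col 9 has {1,2,4,7,8,9}; box has {1,2,4,5,6,8,9} → only 3 remains.
row 3, column 7 = 7: row 3 has {1,2,3,4,5,6,8,9}; col 7 has {1,2,3,4,5,6,8}; box has {1,2,3,4,5,6,8,9} → only 7 remains.
row 5, column 7 = 9: row 5 has {1,2,3,4,6,7}; col 7 has {1,2,3,4,5,6,7,8}; box has {1,2,3,4,6,7,8} → only 9 remains.
row 5, column 9 = 5: row 5 has {1,2,3,4,6,7,9}; col 9 has {1,2,3,4,7,8,9}; box has {1,2,3,4,6,7,8,9} → only 5 remains.
row 6, column 2 = 9: row 6 has {1,2,3,4,5,6,7,8}; col 2 has {2,3,5,6,7}; box has {1,2,3,4,5,6,7} → only 9 remains.
row 7, column 2 = 4: row 7 has {1,2,3,5,7,8,9}; col 2 has {2,3,5,6,7,9}; box has {2,3,5,6,7,8,9} → only 4 remains.
row 7, column 9 = 6: row 7 has {1,2,3,4,5,7,8,9}; col 9 has {1,2,3,4,5,7,8,9}; box has {1,2,3,4,5,7,8,9} → only 6 remains.
row 8, column 2 = 1: row 8 has {2,3,4,5,6,7,8,9}; col 2 has {2,3,4,5,6,7,9}; box has {2,3,4,5,6,7,8,9} → only 1 remains.

517286394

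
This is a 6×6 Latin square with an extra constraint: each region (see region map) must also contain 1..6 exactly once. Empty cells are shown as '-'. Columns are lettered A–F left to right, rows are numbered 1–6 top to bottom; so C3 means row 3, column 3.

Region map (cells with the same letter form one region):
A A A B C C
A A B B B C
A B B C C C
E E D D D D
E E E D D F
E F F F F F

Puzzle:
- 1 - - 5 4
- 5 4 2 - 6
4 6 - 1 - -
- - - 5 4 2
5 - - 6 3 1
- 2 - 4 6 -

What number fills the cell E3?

2

D1 = 3 (sole candidate).
A2 = 3 (sole candidate).
E2 = 1 (sole candidate).
C3 = 5 (sole candidate).
E3 = 2: row 3 has {1,4,5,6}; col 5 has {1,3,4,5,6}; region has {1,4,5,6} → only 2 remains.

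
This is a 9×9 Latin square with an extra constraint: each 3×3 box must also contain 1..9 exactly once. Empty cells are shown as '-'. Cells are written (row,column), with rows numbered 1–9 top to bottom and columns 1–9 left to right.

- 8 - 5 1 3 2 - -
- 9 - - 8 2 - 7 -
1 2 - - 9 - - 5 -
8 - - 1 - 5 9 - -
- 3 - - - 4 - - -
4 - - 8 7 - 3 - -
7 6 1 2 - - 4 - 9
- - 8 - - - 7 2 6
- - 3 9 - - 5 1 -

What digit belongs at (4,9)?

2

(1,1) = 6 (sole candidate).
(1,9) = 4 (sole candidate).
(4,2) = 7 (sole candidate).
(4,9) = 2: row 4 has {1,5,7,8,9}; col 9 has {4,6,9}; box has {3,9} → only 2 remains.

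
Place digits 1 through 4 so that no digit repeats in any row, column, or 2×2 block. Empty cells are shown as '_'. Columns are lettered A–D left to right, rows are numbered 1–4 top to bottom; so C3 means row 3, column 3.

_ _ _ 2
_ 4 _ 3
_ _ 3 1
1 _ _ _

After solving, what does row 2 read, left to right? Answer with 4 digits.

2413

A1 = 3 (sole candidate).
B1 = 1 (sole candidate).
C1 = 4 (sole candidate).
A2 = 2: row 2 has {3,4}; col 1 has {1,3}; box has {1,3,4} → only 2 remains.
C2 = 1: row 2 has {2,3,4}; col 3 has {3,4}; box has {2,3,4} → only 1 remains.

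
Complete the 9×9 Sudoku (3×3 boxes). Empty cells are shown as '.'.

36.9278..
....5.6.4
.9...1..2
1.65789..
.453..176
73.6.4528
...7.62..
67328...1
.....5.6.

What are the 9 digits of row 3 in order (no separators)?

R1C9 = 5: row 1 has {2,3,6,7,8,9}; col 9 has {1,2,4,6,8}; box has {2,4,6,8} → only 5 remains.
R2C4 = 8: row 2 has {4,5,6}; col 4 has {2,3,5,6,7,9}; box has {1,2,5,7,9} → only 8 remains.
R2C6 = 3: row 2 has {4,5,6,8}; col 6 has {1,4,5,6,7,8}; box has {1,2,5,7,8,9} → only 3 remains.
R3C4 = 4: row 3 has {1,2,9}; col 4 has {2,3,5,6,7,8,9}; box has {1,2,3,5,7,8,9} → only 4 remains.
R3C5 = 6: row 3 has {1,2,4,9}; col 5 has {2,5,7,8}; box has {1,2,3,4,5,7,8,9} → only 6 remains.
R3C8 = 3: row 3 has {1,2,4,6,9}; col 8 has {2,6,7}; box has {2,4,5,6,8} → only 3 remains.
R4C2 = 2: row 4 has {1,5,6,7,8,9}; col 2 has {3,4,6,7,9}; box has {1,3,4,5,6,7} → only 2 remains.
R4C8 = 4: row 4 has {1,2,5,6,7,8,9}; col 8 has {2,3,6,7}; box has {1,2,5,6,7,8,9} → only 4 remains.
R4C9 = 3: row 4 has {1,2,4,5,6,7,8,9}; col 9 has {1,2,4,5,6,8}; box has {1,2,4,5,6,7,8,9} → only 3 remains.
R5C5 = 9: row 5 has {1,3,4,5,6,7}; col 5 has {2,5,6,7,8}; box has {3,4,5,6,7,8} → only 9 remains.
R5C6 = 2: row 5 has {1,3,4,5,6,7,9}; col 6 has {1,3,4,5,6,7,8}; box has {3,4,5,6,7,8,9} → only 2 remains.
R6C3 = 9: row 6 has {2,3,4,5,6,7,8}; col 3 has {3,5,6}; box has {1,2,3,4,5,6,7} → only 9 remains.
R6C5 = 1: row 6 has {2,3,4,5,6,7,8,9}; col 5 has {2,5,6,7,8,9}; box has {2,3,4,5,6,7,8,9} → only 1 remains.
R7C9 = 9: row 7 has {2,6,7}; col 9 has {1,2,3,4,5,6,8}; box has {1,2,6} → only 9 remains.
R8C6 = 9: row 8 has {1,2,3,6,7,8}; col 6 has {1,2,3,4,5,6,7,8}; box has {2,5,6,7,8} → only 9 remains.
R8C7 = 4: row 8 has {1,2,3,6,7,8,9}; col 7 has {1,2,5,6,8,9}; box has {1,2,6,9} → only 4 remains.
R8C8 = 5: row 8 has {1,2,3,4,6,7,8,9}; col 8 has {2,3,4,6,7}; box has {1,2,4,6,9} → only 5 remains.
R9C4 = 1: row 9 has {5,6}; col 4 has {2,3,4,5,6,7,8,9}; box has {2,5,6,7,8,9} → only 1 remains.
R9C9 = 7: row 9 has {1,5,6}; col 9 has {1,2,3,4,5,6,8,9}; box has {1,2,4,5,6,9} → only 7 remains.
R1C8 = 1: row 1 has {2,3,5,6,7,8,9}; col 8 has {2,3,4,5,6,7}; box has {2,3,4,5,6,8} → only 1 remains.
R2C1 = 2: row 2 has {3,4,5,6,8}; col 1 has {1,3,6,7}; box has {3,6,9} → only 2 remains.
R2C2 = 1: row 2 has {2,3,4,5,6,8}; col 2 has {2,3,4,6,7,9}; box has {2,3,6,9} → only 1 remains.
R2C3 = 7: row 2 has {1,2,3,4,5,6,8}; col 3 has {3,5,6,9}; box has {1,2,3,6,9} → only 7 remains.
R2C8 = 9: row 2 has {1,2,3,4,5,6,7,8}; col 8 has {1,2,3,4,5,6,7}; box has {1,2,3,4,5,6,8} → only 9 remains.
R3C3 = 8: row 3 has {1,2,3,4,6,9}; col 3 has {3,5,6,7,9}; box has {1,2,3,6,7,9} → only 8 remains.
R3C7 = 7: row 3 has {1,2,3,4,6,8,9}; col 7 has {1,2,4,5,6,8,9}; box has {1,2,3,4,5,6,8,9} → only 7 remains.
R5C1 = 8: row 5 has {1,2,3,4,5,6,7,9}; col 1 has {1,2,3,6,7}; box has {1,2,3,4,5,6,7,9} → only 8 remains.
R7C8 = 8: row 7 has {2,6,7,9}; col 8 has {1,2,3,4,5,6,7,9}; box has {1,2,4,5,6,7,9} → only 8 remains.
R9C2 = 8: row 9 has {1,5,6,7}; col 2 has {1,2,3,4,6,7,9}; box has {3,6,7} → only 8 remains.
R9C7 = 3: row 9 has {1,5,6,7,8}; col 7 has {1,2,4,5,6,7,8,9}; box has {1,2,4,5,6,7,8,9} → only 3 remains.
R1C3 = 4: row 1 has {1,2,3,5,6,7,8,9}; col 3 has {3,5,6,7,8,9}; box has {1,2,3,6,7,8,9} → only 4 remains.
R3C1 = 5: row 3 has {1,2,3,4,6,7,8,9}; col 1 has {1,2,3,6,7,8}; box has {1,2,3,4,6,7,8,9} → only 5 remains.

598461732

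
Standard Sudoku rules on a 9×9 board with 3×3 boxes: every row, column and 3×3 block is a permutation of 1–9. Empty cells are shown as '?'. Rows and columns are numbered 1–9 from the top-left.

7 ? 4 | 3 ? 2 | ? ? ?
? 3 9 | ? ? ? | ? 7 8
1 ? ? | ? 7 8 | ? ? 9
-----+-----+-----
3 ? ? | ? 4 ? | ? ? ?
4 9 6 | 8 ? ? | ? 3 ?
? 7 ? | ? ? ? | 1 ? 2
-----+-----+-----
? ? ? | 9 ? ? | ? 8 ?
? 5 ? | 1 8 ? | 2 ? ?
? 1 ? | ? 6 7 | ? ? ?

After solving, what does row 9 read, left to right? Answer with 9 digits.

row 1, column 2 = 8 (hidden single in row 1).
row 1, column 5 = 9 (hidden single in row 1).
row 4, column 2 = 2 (sole candidate).
row 3, column 2 = 6 (sole candidate).
row 7, column 2 = 4 (sole candidate).
row 2, column 1 = 2 (hidden single in row 2).
row 3, column 3 = 5 (sole candidate).
row 3, column 4 = 4 (sole candidate).
row 3, column 7 = 3 (sole candidate).
row 3, column 8 = 2 (sole candidate).
row 6, column 3 = 8 (sole candidate).
row 7, column 1 = 6 (sole candidate).
row 8, column 1 = 9 (sole candidate).
row 9, column 1 = 8: row 9 has {1,6,7}; col 1 has {1,2,3,4,6,7,9}; box has {1,4,5,6,9} → only 8 remains.
row 4, column 3 = 1 (sole candidate).
row 6, column 1 = 5 (sole candidate).
row 6, column 4 = 6 (sole candidate).
row 6, column 5 = 3 (sole candidate).
row 6, column 6 = 9 (sole candidate).
row 6, column 8 = 4 (sole candidate).
row 8, column 8 = 6 (sole candidate).
row 2, column 4 = 5 (sole candidate).
row 2, column 5 = 1 (sole candidate).
row 2, column 6 = 6 (sole candidate).
row 2, column 7 = 4 (sole candidate).
row 4, column 4 = 7 (sole candidate).
row 4, column 6 = 5 (sole candidate).
row 4, column 8 = 9 (sole candidate).
row 4, column 9 = 6 (sole candidate).
row 5, column 5 = 2 (sole candidate).
row 5, column 6 = 1 (sole candidate).
row 7, column 5 = 5 (sole candidate).
row 7, column 6 = 3 (sole candidate).
row 7, column 7 = 7 (sole candidate).
row 7, column 9 = 1 (sole candidate).
row 8, column 6 = 4 (sole candidate).
row 8, column 9 = 3 (sole candidate).
row 9, column 4 = 2: row 9 has {1,6,7,8}; col 4 has {1,3,4,5,6,7,8,9}; box has {1,3,4,5,6,7,8,9} → only 2 remains.
row 9, column 8 = 5: row 9 has {1,2,6,7,8}; col 8 has {2,3,4,6,7,8,9}; box has {1,2,3,6,7,8} → only 5 remains.
row 9, column 9 = 4: row 9 has {1,2,5,6,7,8}; col 9 has {1,2,3,6,8,9}; box has {1,2,3,5,6,7,8} → only 4 remains.
row 1, column 8 = 1 (sole candidate).
row 1, column 9 = 5 (sole candidate).
row 4, column 7 = 8 (sole candidate).
row 5, column 7 = 5 (sole candidate).
row 5, column 9 = 7 (sole candidate).
row 7, column 3 = 2 (sole candidate).
row 8, column 3 = 7 (sole candidate).
row 9, column 3 = 3: row 9 has {1,2,4,5,6,7,8}; col 3 has {1,2,4,5,6,7,8,9}; box has {1,2,4,5,6,7,8,9} → only 3 remains.
row 9, column 7 = 9: row 9 has {1,2,3,4,5,6,7,8}; col 7 has {1,2,3,4,5,7,8}; box has {1,2,3,4,5,6,7,8} → only 9 remains.

813267954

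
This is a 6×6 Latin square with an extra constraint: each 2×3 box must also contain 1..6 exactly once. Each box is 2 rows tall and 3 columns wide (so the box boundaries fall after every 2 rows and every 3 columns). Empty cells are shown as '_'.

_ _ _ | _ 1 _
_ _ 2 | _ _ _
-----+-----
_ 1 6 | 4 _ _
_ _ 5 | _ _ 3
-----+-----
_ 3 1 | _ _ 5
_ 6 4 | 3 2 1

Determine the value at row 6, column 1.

5

row 1, column 3 = 3 (sole candidate).
row 3, column 5 = 5 (sole candidate).
row 3, column 6 = 2 (sole candidate).
row 4, column 5 = 6 (sole candidate).
row 5, column 1 = 2 (sole candidate).
row 5, column 4 = 6 (sole candidate).
row 5, column 5 = 4 (sole candidate).
row 6, column 1 = 5: row 6 has {1,2,3,4,6}; col 1 has {2}; box has {1,2,3,4,6} → only 5 remains.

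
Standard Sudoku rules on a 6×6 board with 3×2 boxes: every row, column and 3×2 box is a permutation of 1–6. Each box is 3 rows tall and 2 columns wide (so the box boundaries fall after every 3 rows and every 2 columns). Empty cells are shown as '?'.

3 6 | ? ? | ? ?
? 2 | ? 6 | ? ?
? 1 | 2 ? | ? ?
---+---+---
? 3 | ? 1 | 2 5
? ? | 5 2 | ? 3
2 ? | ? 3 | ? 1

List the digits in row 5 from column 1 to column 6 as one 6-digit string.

row 2, column 6 = 4: row 2 has {2,6}; col 6 has {1,3,5}; box has {} → only 4 remains.
row 3, column 6 = 6: row 3 has {1,2}; col 6 has {1,3,4,5}; box has {4} → only 6 remains.
row 5, column 2 = 4: row 5 has {2,3,5}; col 2 has {1,2,3,6}; box has {2,3} → only 4 remains.
row 5, column 5 = 6: row 5 has {2,3,4,5}; col 5 has {2}; box has {1,2,3,5} → only 6 remains.
row 6, column 2 = 5: row 6 has {1,2,3}; col 2 has {1,2,3,4,6}; box has {2,3,4} → only 5 remains.
row 6, column 5 = 4: row 6 has {1,2,3,5}; col 5 has {2,6}; box has {1,2,3,5,6} → only 4 remains.
row 1, column 6 = 2: row 1 has {3,6}; col 6 has {1,3,4,5,6}; box has {4,6} → only 2 remains.
row 2, column 1 = 5: row 2 has {2,4,6}; col 1 has {2,3}; box has {1,2,3,6} → only 5 remains.
row 3, column 1 = 4: row 3 has {1,2,6}; col 1 has {2,3,5}; box has {1,2,3,5,6} → only 4 remains.
row 3, column 4 = 5: row 3 has {1,2,4,6}; col 4 has {1,2,3,6}; box has {2,6} → only 5 remains.
row 3, column 5 = 3: row 3 has {1,2,4,5,6}; col 5 has {2,4,6}; box has {2,4,6} → only 3 remains.
row 4, column 1 = 6: row 4 has {1,2,3,5}; col 1 has {2,3,4,5}; box has {2,3,4,5} → only 6 remains.
row 4, column 3 = 4: row 4 has {1,2,3,5,6}; col 3 has {2,5}; box has {1,2,3,5} → only 4 remains.
row 5, column 1 = 1: row 5 has {2,3,4,5,6}; col 1 has {2,3,4,5,6}; box has {2,3,4,5,6} → only 1 remains.

145263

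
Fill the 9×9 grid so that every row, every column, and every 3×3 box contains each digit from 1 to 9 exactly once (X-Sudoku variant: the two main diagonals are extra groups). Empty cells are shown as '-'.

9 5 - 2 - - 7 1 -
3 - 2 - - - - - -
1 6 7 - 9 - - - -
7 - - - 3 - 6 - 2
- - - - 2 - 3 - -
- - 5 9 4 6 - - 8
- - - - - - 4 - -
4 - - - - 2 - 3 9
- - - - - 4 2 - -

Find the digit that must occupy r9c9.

r2c2 = 8: row 2 has {2,3}; col 2 has {5,6}; box has {1,2,3,5,6,7,9}; main diagonal has {2,3,4,6,7,9} → only 8 remains.
r6c1 = 2: row 6 has {4,5,6,8,9}; col 1 has {1,3,4,7,9}; box has {5,7} → only 2 remains.
r6c7 = 1: row 6 has {2,4,5,6,8,9}; col 7 has {2,3,4,6,7}; box has {2,3,6,8} → only 1 remains.
r6c8 = 7: row 6 has {1,2,4,5,6,8,9}; col 8 has {1,3}; box has {1,2,3,6,8} → only 7 remains.
r1c3 = 4: row 1 has {1,2,5,7,9}; col 3 has {2,5,7}; box has {1,2,3,5,6,7,8,9} → only 4 remains.
r6c2 = 3: row 6 has {1,2,4,5,6,7,8,9}; col 2 has {5,6,8}; box has {2,5,7} → only 3 remains.
r2c7 = 9: in row 2, 9 can only go here (every other open cell in that row sees a 9).
r3c8 = 2: in row 3, 2 can only go here (every other open cell in that row sees a 2).
r7c2 = 2: in row 7, 2 can only go here (every other open cell in that row sees a 2).
r7c6 = 9: in row 7, 9 can only go here (every other open cell in that row sees a 9).
r7c9 = 7: in column 9, 7 can only go here (every other open cell in that column sees a 7).
r9c9 = 1: in column 9, 1 can only go here (every other open cell in that column sees a 1).

1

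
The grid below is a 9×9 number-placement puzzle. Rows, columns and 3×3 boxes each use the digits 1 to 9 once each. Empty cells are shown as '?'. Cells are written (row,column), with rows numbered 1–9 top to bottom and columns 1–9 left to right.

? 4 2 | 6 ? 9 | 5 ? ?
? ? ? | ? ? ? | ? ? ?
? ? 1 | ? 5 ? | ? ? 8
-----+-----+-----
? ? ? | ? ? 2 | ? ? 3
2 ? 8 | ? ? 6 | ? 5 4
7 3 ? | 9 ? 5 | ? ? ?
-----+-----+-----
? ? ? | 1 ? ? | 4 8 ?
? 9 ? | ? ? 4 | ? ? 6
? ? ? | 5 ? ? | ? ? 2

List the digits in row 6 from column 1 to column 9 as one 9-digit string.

(5,2) = 1 (sole candidate).
(6,9) = 1: row 6 has {3,5,7,9}; col 9 has {2,3,4,6,8}; box has {3,4,5} → only 1 remains.
(1,9) = 7 (sole candidate).
(2,9) = 9 (sole candidate).
(7,9) = 5 (sole candidate).
(3,1) = 9 (hidden single in row 3).
(4,5) = 1 (hidden single in row 4).
(1,8) = 1 (hidden single in row 1).
(2,6) = 1 (hidden single in row 2).
(5,7) = 9 (hidden single in row 5).
(4,3) = 9 (hidden single in row 4).
(7,5) = 9 (hidden single in row 7).
(7,2) = 2 (hidden single in row 7).
(9,8) = 9 (hidden single in row 9).
(9,5) = 6 (hidden single in column 5).
(9,6) = 8 (hidden single in column 6).
(9,2) = 7 (sole candidate).
(3,2) = 6 (sole candidate).
(4,2) = 5 (sole candidate).
(2,2) = 8 (sole candidate).
(1,1) = 3 (sole candidate).
(1,5) = 8 (sole candidate).
(2,1) = 5 (sole candidate).
(2,3) = 7 (sole candidate).
(6,5) = 4: row 6 has {1,3,5,7,9}; col 5 has {1,5,6,8,9}; box has {1,2,5,6,9} → only 4 remains.
(7,1) = 6 (sole candidate).
(7,3) = 3 (sole candidate).
(7,6) = 7 (sole candidate).
(8,3) = 5 (sole candidate).
(9,3) = 4 (sole candidate).
(3,6) = 3 (sole candidate).
(3,7) = 2 (sole candidate).
(3,8) = 4 (sole candidate).
(4,1) = 4 (sole candidate).
(6,3) = 6: row 6 has {1,3,4,5,7,9}; col 3 has {1,2,3,4,5,7,8,9}; box has {1,2,3,4,5,7,8,9} → only 6 remains.
(6,7) = 8: row 6 has {1,3,4,5,6,7,9}; col 7 has {2,4,5,9}; box has {1,3,4,5,9} → only 8 remains.
(6,8) = 2: row 6 has {1,3,4,5,6,7,8,9}; col 8 has {1,4,5,8,9}; box has {1,3,4,5,8,9} → only 2 remains.

736945821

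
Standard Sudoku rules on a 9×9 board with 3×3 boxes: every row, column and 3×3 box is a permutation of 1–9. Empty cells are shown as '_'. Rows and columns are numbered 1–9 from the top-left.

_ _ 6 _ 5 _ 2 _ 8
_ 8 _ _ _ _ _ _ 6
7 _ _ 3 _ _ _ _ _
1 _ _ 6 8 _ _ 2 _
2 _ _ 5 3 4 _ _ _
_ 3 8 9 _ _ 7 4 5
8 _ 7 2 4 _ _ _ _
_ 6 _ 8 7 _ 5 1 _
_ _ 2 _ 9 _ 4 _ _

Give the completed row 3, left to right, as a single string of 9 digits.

R4C6 = 7 (sole candidate).
R5C3 = 9 (sole candidate).
R5C9 = 1 (sole candidate).
R6C1 = 6 (sole candidate).
R8C6 = 3 (sole candidate).
R9C4 = 1 (sole candidate).
R5C2 = 7 (sole candidate).
R8C3 = 4 (sole candidate).
R9C2 = 5 (sole candidate).
R9C6 = 6 (sole candidate).
R4C2 = 4 (sole candidate).
R4C3 = 5 (sole candidate).
R7C6 = 5 (sole candidate).
R8C1 = 9 (sole candidate).
R8C9 = 2 (sole candidate).
R9C1 = 3 (sole candidate).
R9C9 = 7 (sole candidate).
R1C1 = 4 (sole candidate).
R1C4 = 7 (sole candidate).
R2C1 = 5 (sole candidate).
R2C4 = 4 (sole candidate).
R3C3 = 1: row 3 has {3,7}; col 3 has {2,4,5,6,7,8,9}; box has {4,5,6,7,8} → only 1 remains.
R3C7 = 9: row 3 has {1,3,7}; col 7 has {2,4,5,7}; box has {2,6,8} → only 9 remains.
R3C8 = 5: row 3 has {1,3,7,9}; col 8 has {1,2,4}; box has {2,6,8,9} → only 5 remains.
R3C9 = 4: row 3 has {1,3,5,7,9}; col 9 has {1,2,5,6,7,8}; box has {2,5,6,8,9} → only 4 remains.
R4C7 = 3 (sole candidate).
R4C9 = 9 (sole candidate).
R7C2 = 1 (sole candidate).
R7C7 = 6 (sole candidate).
R7C9 = 3 (sole candidate).
R9C8 = 8 (sole candidate).
R1C2 = 9 (sole candidate).
R1C6 = 1 (sole candidate).
R1C8 = 3 (sole candidate).
R2C3 = 3 (sole candidate).
R2C5 = 2 (sole candidate).
R2C6 = 9 (sole candidate).
R2C7 = 1 (sole candidate).
R2C8 = 7 (sole candidate).
R3C2 = 2: row 3 has {1,3,4,5,7,9}; col 2 has {1,3,4,5,6,7,8,9}; box has {1,3,4,5,6,7,8,9} → only 2 remains.
R3C5 = 6: row 3 has {1,2,3,4,5,7,9}; col 5 has {2,3,4,5,7,8,9}; box has {1,2,3,4,5,7,9} → only 6 remains.
R3C6 = 8: row 3 has {1,2,3,4,5,6,7,9}; col 6 has {1,3,4,5,6,7,9}; box has {1,2,3,4,5,6,7,9} → only 8 remains.

721368954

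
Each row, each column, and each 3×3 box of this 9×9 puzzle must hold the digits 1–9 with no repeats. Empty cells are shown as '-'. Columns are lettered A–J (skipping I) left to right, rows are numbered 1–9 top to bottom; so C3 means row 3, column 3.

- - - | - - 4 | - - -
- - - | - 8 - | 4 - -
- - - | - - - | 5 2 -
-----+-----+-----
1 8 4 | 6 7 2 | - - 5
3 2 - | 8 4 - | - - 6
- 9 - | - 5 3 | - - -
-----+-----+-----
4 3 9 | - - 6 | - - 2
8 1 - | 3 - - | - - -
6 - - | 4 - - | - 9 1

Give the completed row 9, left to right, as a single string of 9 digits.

657428391

H4 = 3 (sole candidate).
A6 = 7 (sole candidate).
C6 = 6 (sole candidate).
D6 = 1 (sole candidate).
E7 = 1 (sole candidate).
E9 = 2: row 9 has {1,4,6,9}; col 5 has {1,4,5,7,8}; box has {1,3,4,6} → only 2 remains.
A3 = 9 (sole candidate).
D3 = 7 (sole candidate).
F3 = 1 (sole candidate).
G4 = 9 (sole candidate).
C5 = 5 (sole candidate).
F5 = 9 (sole candidate).
D7 = 5 (sole candidate).
E8 = 9 (sole candidate).
F8 = 7 (sole candidate).
G8 = 6 (sole candidate).
J8 = 4 (sole candidate).
C9 = 7: row 9 has {1,2,4,6,9}; col 3 has {4,5,6,9}; box has {1,3,4,6,8,9} → only 7 remains.
F9 = 8: row 9 has {1,2,4,6,7,9}; col 6 has {1,2,3,4,6,7,9}; box has {1,2,3,4,5,6,7,9} → only 8 remains.
G9 = 3: row 9 has {1,2,4,6,7,8,9}; col 7 has {4,5,6,9}; box has {1,2,4,6,9} → only 3 remains.
F2 = 5 (sole candidate).
J6 = 8 (sole candidate).
C8 = 2 (sole candidate).
H8 = 5 (sole candidate).
B9 = 5: row 9 has {1,2,3,4,6,7,8,9}; col 2 has {1,2,3,8,9}; box has {1,2,3,4,6,7,8,9} → only 5 remains.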